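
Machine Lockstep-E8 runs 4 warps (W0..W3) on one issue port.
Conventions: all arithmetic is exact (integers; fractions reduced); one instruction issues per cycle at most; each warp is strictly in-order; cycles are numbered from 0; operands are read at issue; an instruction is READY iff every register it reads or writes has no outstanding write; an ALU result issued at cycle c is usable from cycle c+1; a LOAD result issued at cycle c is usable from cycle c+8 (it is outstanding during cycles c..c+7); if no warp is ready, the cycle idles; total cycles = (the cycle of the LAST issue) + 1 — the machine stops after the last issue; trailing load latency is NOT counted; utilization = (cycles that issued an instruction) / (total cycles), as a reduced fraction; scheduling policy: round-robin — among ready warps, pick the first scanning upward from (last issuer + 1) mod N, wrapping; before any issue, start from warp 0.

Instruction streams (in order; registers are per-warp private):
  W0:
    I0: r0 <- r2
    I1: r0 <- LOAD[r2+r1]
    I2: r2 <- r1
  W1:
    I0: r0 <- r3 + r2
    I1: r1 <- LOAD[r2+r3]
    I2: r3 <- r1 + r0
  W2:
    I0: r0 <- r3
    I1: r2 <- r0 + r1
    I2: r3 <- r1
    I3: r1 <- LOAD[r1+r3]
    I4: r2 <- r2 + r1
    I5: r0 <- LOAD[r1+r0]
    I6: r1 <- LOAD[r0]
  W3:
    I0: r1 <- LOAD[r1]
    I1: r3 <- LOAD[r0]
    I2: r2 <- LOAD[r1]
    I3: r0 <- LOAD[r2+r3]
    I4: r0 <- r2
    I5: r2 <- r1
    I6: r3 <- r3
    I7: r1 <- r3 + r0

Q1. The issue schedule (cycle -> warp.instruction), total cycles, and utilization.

cycle 0: W0.I0
cycle 1: W1.I0
cycle 2: W2.I0
cycle 3: W3.I0
cycle 4: W0.I1
cycle 5: W1.I1
cycle 6: W2.I1
cycle 7: W3.I1
cycle 8: W0.I2
cycle 9: W2.I2
cycle 10: W2.I3
cycle 11: W3.I2
cycle 12: idle
cycle 13: W1.I2
cycle 14: idle
cycle 15: idle
cycle 16: idle
cycle 17: idle
cycle 18: W2.I4
cycle 19: W3.I3
cycle 20: W2.I5
cycle 21: idle
cycle 22: idle
cycle 23: idle
cycle 24: idle
cycle 25: idle
cycle 26: idle
cycle 27: W3.I4
cycle 28: W2.I6
cycle 29: W3.I5
cycle 30: W3.I6
cycle 31: W3.I7

Answer: 32 cycles, utilization 21/32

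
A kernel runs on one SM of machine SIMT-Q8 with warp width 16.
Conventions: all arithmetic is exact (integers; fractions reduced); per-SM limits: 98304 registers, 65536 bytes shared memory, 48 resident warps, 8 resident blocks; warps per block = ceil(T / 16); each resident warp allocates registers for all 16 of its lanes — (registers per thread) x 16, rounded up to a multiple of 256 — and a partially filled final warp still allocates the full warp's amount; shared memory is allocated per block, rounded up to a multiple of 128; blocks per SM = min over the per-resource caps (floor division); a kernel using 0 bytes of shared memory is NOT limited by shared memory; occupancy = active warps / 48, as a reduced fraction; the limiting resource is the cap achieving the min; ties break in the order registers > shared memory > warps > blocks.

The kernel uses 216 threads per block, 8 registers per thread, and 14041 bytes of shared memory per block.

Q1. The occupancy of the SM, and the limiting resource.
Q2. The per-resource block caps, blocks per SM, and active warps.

Answer: occupancy 7/8, limited by warps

registers: 27 blocks
shared memory: 4 blocks
warps: 3 blocks
blocks: 8 blocks

Answer: 3 blocks, 42 active warps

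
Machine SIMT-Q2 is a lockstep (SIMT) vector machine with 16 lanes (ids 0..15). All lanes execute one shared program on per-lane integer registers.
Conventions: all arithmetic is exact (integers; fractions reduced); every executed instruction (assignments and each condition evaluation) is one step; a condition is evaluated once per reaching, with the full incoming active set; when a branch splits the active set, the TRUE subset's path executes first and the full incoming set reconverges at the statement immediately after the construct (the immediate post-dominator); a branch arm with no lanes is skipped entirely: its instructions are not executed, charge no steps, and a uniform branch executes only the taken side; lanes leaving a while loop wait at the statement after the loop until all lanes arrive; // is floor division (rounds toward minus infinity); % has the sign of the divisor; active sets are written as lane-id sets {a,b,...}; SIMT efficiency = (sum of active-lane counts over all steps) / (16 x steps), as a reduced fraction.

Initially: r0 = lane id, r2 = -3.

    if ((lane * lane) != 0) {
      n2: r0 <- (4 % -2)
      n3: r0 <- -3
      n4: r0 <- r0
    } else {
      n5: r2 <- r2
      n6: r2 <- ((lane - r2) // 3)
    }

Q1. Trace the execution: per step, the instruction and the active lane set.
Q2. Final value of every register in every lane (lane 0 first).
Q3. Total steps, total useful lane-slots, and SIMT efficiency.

step 0: eval ((lane * lane) != 0)    {0,1,2,3,4,5,6,7,8,9,10,11,12,13,14,15}
step 1: r0 <- (4 % -2)               {1,2,3,4,5,6,7,8,9,10,11,12,13,14,15}
step 2: r0 <- -3                     {1,2,3,4,5,6,7,8,9,10,11,12,13,14,15}
step 3: r0 <- r0                     {1,2,3,4,5,6,7,8,9,10,11,12,13,14,15}
step 4: r2 <- r2                     {0}
step 5: r2 <- ((lane - r2) // 3)     {0}

Answer: 6 steps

r0: 0,-3,-3,-3,-3,-3,-3,-3,-3,-3,-3,-3,-3,-3,-3,-3
r2: 1,-3,-3,-3,-3,-3,-3,-3,-3,-3,-3,-3,-3,-3,-3,-3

steps = 6; useful = 63; efficiency = 63/96 = 21/32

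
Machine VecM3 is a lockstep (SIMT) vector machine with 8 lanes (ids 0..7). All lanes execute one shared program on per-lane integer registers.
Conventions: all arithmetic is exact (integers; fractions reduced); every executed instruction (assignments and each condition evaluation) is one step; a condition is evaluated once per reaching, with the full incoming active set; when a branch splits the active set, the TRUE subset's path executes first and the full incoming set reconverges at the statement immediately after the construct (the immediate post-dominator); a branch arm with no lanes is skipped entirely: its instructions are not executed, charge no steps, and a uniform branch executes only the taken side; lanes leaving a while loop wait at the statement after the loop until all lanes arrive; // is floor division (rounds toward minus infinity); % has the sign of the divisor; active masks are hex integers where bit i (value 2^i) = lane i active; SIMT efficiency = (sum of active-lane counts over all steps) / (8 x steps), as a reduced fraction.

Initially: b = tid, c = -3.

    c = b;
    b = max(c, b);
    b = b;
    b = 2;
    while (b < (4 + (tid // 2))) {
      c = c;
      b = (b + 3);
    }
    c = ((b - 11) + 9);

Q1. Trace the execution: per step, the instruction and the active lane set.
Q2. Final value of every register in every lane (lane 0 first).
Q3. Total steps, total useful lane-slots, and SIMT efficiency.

step 0: c <- b                       0xff
step 1: b <- max(c, b)               0xff
step 2: b <- b                       0xff
step 3: b <- 2                       0xff
step 4: eval (b < (4 + (tid // 2)))  0xff
step 5: c <- c                       0xff
step 6: b <- (b + 3)                 0xff
step 7: eval (b < (4 + (tid // 2)))  0xff
step 8: c <- c                       0xf0
step 9: b <- (b + 3)                 0xf0
step 10: eval (b < (4 + (tid // 2)))  0xf0
step 11: c <- ((b - 11) + 9)          0xff

Answer: 12 steps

b: 5,5,5,5,8,8,8,8
c: 3,3,3,3,6,6,6,6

steps = 12; useful = 84; efficiency = 84/96 = 7/8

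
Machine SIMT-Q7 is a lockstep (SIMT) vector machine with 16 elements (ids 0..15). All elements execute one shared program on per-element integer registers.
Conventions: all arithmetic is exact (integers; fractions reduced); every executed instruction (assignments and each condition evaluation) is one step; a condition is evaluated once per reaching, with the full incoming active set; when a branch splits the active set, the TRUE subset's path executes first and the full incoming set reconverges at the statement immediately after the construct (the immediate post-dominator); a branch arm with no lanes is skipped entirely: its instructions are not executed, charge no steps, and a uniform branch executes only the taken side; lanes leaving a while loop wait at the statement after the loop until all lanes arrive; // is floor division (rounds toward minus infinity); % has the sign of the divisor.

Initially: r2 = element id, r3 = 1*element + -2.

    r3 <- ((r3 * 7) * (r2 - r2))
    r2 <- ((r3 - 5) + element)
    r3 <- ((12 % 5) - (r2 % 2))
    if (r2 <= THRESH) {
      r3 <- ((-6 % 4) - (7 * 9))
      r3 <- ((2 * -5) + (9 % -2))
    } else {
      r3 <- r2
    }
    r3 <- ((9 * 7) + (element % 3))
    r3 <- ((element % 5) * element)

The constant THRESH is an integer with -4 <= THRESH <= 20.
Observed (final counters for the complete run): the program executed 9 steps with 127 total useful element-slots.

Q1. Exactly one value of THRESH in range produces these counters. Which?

Answer: THRESH = 9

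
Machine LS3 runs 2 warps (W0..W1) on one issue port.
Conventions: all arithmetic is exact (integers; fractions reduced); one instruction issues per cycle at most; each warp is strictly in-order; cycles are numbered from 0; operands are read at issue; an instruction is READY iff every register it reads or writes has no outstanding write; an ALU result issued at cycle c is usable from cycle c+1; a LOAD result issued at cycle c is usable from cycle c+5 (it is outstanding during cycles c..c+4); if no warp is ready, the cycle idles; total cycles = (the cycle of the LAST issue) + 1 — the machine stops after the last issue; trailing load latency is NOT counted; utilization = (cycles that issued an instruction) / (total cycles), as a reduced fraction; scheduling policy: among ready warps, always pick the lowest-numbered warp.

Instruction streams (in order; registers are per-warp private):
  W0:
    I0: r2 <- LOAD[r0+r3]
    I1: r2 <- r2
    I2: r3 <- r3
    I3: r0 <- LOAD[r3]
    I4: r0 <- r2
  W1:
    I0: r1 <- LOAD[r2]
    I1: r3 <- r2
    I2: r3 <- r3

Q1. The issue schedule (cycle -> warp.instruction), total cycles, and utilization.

cycle 0: W0.I0
cycle 1: W1.I0
cycle 2: W1.I1
cycle 3: W1.I2
cycle 4: idle
cycle 5: W0.I1
cycle 6: W0.I2
cycle 7: W0.I3
cycle 8: idle
cycle 9: idle
cycle 10: idle
cycle 11: idle
cycle 12: W0.I4

Answer: 13 cycles, utilization 8/13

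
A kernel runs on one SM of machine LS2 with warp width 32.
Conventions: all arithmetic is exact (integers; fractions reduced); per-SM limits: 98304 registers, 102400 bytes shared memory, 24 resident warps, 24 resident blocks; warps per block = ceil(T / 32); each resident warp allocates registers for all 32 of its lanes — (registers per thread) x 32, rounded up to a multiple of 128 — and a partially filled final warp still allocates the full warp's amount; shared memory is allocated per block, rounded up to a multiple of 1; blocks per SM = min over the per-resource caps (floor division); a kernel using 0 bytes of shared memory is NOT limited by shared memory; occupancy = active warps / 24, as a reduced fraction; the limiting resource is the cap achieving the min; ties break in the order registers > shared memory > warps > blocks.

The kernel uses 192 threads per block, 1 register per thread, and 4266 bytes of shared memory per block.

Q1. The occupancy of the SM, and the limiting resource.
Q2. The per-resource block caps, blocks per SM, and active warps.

Answer: occupancy 1, limited by warps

registers: 128 blocks
shared memory: 24 blocks
warps: 4 blocks
blocks: 24 blocks

Answer: 4 blocks, 24 active warps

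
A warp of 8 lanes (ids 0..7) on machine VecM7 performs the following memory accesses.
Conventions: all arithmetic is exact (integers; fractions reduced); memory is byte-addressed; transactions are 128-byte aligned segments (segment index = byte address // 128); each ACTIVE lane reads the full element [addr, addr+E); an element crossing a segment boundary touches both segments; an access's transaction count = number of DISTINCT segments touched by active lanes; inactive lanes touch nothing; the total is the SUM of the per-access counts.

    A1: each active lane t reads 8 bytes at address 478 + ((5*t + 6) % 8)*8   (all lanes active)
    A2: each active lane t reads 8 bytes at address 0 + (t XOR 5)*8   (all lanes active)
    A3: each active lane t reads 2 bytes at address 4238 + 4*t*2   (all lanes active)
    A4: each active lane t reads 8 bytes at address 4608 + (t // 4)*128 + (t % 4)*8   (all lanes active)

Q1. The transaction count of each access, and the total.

A1: 2 transactions
A2: 1 transaction
A3: 1 transaction
A4: 2 transactions

Answer: 2,1,1,2; total 6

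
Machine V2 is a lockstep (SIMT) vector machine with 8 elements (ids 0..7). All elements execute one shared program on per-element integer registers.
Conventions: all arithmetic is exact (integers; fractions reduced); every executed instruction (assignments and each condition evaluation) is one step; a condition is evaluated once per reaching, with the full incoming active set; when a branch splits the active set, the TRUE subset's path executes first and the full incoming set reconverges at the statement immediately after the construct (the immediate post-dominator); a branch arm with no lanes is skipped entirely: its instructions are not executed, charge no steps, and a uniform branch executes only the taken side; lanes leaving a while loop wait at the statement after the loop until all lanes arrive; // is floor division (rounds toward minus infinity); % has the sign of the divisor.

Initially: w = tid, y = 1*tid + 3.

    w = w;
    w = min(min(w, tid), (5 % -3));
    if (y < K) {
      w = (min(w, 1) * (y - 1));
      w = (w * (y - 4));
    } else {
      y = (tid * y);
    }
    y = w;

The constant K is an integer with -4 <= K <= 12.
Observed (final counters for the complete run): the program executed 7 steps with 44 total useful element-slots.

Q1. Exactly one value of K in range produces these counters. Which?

Answer: K = 7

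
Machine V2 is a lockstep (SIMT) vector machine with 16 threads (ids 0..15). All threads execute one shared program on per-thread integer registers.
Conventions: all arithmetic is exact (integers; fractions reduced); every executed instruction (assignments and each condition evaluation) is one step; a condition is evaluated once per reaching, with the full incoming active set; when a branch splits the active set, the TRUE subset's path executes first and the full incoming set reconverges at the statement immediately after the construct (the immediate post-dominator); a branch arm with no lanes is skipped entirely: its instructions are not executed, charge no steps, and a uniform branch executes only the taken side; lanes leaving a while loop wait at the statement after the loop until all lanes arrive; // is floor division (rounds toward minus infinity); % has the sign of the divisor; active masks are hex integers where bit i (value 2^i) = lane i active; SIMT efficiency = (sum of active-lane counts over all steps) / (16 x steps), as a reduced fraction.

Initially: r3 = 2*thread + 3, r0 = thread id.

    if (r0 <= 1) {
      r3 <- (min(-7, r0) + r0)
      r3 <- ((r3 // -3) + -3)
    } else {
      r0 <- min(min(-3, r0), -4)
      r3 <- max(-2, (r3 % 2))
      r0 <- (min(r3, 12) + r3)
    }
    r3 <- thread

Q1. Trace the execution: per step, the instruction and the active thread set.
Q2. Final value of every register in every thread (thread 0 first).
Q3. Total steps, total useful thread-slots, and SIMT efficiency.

step 0: eval (r0 <= 1)               0xffff
step 1: r3 <- (min(-7, r0) + r0)     0x0003
step 2: r3 <- ((r3 // -3) + -3)      0x0003
step 3: r0 <- min(min(-3, r0), -4)   0xfffc
step 4: r3 <- max(-2, (r3 % 2))      0xfffc
step 5: r0 <- (min(r3, 12) + r3)     0xfffc
step 6: r3 <- thread                 0xffff

Answer: 7 steps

r3: 0,1,2,3,4,5,6,7,8,9,10,11,12,13,14,15
r0: 0,1,2,2,2,2,2,2,2,2,2,2,2,2,2,2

steps = 7; useful = 78; efficiency = 78/112 = 39/56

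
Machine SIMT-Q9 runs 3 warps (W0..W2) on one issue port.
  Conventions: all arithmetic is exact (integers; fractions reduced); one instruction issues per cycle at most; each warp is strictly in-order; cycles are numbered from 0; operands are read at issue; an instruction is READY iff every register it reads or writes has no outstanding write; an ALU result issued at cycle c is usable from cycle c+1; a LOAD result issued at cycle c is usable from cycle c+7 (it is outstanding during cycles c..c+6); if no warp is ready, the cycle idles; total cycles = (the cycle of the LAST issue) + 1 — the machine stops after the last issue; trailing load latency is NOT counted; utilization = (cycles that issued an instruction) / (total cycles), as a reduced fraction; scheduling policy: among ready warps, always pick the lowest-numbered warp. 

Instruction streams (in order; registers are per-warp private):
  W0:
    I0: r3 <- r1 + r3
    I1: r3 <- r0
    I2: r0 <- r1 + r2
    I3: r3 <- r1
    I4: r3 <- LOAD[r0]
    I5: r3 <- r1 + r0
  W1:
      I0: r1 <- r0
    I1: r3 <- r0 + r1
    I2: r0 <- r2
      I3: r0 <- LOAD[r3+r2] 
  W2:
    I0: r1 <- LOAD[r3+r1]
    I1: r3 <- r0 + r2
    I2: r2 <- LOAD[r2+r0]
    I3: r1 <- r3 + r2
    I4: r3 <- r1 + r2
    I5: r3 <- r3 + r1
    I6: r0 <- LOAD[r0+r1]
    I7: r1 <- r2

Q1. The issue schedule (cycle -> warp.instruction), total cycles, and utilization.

cycle 0: W0.I0
cycle 1: W0.I1
cycle 2: W0.I2
cycle 3: W0.I3
cycle 4: W0.I4
cycle 5: W1.I0
cycle 6: W1.I1
cycle 7: W1.I2
cycle 8: W1.I3
cycle 9: W2.I0
cycle 10: W2.I1
cycle 11: W0.I5
cycle 12: W2.I2
cycle 13: idle
cycle 14: idle
cycle 15: idle
cycle 16: idle
cycle 17: idle
cycle 18: idle
cycle 19: W2.I3
cycle 20: W2.I4
cycle 21: W2.I5
cycle 22: W2.I6
cycle 23: W2.I7

Answer: 24 cycles, utilization 3/4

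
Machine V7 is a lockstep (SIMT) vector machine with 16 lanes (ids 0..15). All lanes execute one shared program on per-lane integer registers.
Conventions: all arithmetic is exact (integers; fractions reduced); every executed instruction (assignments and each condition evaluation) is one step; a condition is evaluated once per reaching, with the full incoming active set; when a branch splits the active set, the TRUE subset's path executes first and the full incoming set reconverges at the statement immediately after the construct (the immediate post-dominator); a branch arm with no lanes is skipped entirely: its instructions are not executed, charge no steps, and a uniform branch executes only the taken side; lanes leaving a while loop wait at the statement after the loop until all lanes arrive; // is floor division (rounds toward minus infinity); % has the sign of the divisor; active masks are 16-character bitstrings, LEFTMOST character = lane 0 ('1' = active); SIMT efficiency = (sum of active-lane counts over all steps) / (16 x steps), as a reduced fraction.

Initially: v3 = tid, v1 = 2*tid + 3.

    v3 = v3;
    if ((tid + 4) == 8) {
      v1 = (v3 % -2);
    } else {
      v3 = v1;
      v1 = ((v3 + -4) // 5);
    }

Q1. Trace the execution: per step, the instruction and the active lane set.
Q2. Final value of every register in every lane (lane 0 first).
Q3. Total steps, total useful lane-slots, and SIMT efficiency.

step 0: v3 <- v3                     1111111111111111
step 1: eval ((tid + 4) == 8)        1111111111111111
step 2: v1 <- (v3 % -2)              0000100000000000
step 3: v3 <- v1                     1111011111111111
step 4: v1 <- ((v3 + -4) // 5)       1111011111111111

Answer: 5 steps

v3: 3,5,7,9,4,13,15,17,19,21,23,25,27,29,31,33
v1: -1,0,0,1,0,1,2,2,3,3,3,4,4,5,5,5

steps = 5; useful = 63; efficiency = 63/80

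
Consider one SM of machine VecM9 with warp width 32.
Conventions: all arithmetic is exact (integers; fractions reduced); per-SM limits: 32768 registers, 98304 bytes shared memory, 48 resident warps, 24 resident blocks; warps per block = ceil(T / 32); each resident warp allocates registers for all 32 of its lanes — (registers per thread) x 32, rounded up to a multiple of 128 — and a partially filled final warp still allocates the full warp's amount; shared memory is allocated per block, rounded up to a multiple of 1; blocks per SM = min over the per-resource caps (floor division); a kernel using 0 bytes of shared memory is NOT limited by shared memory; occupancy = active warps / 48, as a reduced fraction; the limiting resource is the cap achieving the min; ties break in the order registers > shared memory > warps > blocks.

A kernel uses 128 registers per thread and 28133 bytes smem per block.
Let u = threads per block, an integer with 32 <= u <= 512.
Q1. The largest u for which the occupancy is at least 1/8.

Answer: u = 256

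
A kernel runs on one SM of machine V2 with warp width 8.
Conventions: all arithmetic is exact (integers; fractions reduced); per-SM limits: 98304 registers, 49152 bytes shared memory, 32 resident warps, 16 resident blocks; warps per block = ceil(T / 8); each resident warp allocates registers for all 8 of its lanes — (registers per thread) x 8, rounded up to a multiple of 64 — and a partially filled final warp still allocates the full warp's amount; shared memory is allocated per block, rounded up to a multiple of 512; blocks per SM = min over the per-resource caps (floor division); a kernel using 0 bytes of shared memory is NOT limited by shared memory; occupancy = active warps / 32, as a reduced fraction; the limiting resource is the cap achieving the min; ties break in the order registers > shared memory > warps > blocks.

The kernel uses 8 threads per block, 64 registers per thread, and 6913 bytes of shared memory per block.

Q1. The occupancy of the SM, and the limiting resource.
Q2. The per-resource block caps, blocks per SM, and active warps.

Answer: occupancy 3/16, limited by shared memory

registers: 192 blocks
shared memory: 6 blocks
warps: 32 blocks
blocks: 16 blocks

Answer: 6 blocks, 6 active warps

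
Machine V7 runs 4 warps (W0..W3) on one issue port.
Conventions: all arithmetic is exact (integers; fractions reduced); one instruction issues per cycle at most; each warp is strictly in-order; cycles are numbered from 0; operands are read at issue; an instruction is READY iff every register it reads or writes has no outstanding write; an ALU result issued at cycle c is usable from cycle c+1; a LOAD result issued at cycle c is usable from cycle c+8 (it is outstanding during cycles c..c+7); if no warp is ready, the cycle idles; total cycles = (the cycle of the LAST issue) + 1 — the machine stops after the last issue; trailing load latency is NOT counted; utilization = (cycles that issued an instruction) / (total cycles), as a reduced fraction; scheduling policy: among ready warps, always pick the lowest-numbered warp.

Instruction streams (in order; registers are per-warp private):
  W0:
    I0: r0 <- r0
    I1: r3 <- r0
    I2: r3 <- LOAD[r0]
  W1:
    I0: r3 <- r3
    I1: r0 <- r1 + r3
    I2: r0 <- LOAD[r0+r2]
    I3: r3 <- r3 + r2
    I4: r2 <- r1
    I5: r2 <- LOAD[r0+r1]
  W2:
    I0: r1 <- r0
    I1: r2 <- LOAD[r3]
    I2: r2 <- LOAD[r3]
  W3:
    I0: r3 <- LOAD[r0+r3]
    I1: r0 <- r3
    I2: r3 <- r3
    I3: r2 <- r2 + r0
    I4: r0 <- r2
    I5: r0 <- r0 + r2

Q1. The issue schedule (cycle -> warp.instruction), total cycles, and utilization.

cycle 0: W0.I0
cycle 1: W0.I1
cycle 2: W0.I2
cycle 3: W1.I0
cycle 4: W1.I1
cycle 5: W1.I2
cycle 6: W1.I3
cycle 7: W1.I4
cycle 8: W2.I0
cycle 9: W2.I1
cycle 10: W3.I0
cycle 11: idle
cycle 12: idle
cycle 13: W1.I5
cycle 14: idle
cycle 15: idle
cycle 16: idle
cycle 17: W2.I2
cycle 18: W3.I1
cycle 19: W3.I2
cycle 20: W3.I3
cycle 21: W3.I4
cycle 22: W3.I5

Answer: 23 cycles, utilization 18/23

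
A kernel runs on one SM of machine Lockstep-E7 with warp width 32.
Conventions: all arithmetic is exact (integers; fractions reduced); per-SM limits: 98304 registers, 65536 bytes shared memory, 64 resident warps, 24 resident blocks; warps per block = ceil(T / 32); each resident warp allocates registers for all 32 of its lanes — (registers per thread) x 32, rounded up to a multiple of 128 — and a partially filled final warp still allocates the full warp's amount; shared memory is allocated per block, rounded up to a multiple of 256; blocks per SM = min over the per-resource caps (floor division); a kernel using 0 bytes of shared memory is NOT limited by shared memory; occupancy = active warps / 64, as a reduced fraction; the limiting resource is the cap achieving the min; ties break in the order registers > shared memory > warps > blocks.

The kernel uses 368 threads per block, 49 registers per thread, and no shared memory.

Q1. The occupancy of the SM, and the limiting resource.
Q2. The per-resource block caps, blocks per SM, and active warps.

Answer: occupancy 3/4, limited by registers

registers: 4 blocks
shared memory: no limit (kernel uses none)
warps: 5 blocks
blocks: 24 blocks

Answer: 4 blocks, 48 active warps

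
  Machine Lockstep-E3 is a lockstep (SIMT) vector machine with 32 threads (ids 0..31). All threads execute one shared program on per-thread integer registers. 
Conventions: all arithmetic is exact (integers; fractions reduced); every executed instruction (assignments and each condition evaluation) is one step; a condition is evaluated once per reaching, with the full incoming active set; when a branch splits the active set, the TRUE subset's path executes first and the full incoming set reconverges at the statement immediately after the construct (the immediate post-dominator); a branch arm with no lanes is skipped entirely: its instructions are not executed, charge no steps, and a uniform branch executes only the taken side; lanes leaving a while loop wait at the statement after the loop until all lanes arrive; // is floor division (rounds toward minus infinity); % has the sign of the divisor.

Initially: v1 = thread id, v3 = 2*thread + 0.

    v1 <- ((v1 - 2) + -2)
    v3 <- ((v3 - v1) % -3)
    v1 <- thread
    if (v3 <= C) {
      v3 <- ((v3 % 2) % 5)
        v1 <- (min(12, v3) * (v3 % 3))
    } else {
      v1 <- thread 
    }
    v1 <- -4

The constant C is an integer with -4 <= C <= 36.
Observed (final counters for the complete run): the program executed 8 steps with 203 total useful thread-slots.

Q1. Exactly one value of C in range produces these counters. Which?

Answer: C = -2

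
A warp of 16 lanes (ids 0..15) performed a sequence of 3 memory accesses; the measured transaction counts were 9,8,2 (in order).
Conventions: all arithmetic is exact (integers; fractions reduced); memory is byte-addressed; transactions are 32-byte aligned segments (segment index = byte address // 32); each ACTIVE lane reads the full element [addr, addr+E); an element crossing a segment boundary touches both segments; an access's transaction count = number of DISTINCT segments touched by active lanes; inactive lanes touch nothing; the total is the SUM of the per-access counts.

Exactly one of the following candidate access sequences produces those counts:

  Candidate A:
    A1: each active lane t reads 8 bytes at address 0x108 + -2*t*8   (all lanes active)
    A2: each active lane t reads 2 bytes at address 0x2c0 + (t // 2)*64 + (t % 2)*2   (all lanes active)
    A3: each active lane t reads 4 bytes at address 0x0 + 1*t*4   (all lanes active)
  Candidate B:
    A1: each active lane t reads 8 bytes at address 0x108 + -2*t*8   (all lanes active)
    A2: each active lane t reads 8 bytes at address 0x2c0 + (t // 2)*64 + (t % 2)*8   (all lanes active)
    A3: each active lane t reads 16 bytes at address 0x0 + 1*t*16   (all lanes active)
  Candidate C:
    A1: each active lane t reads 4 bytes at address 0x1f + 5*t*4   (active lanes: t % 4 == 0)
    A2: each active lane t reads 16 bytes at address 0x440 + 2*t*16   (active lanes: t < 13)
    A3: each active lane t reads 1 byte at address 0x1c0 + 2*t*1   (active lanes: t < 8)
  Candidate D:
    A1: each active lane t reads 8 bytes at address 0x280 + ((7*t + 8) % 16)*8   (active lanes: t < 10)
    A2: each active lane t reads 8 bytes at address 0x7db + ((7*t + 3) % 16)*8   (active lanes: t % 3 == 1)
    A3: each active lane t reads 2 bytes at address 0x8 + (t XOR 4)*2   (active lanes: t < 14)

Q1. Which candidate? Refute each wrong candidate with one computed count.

B: A3 gives 8 transactions, not 2
C: A1 gives 6 transactions, not 9
D: A1 gives 4 transactions, not 9
A: all counts match (9,8,2)

Answer: A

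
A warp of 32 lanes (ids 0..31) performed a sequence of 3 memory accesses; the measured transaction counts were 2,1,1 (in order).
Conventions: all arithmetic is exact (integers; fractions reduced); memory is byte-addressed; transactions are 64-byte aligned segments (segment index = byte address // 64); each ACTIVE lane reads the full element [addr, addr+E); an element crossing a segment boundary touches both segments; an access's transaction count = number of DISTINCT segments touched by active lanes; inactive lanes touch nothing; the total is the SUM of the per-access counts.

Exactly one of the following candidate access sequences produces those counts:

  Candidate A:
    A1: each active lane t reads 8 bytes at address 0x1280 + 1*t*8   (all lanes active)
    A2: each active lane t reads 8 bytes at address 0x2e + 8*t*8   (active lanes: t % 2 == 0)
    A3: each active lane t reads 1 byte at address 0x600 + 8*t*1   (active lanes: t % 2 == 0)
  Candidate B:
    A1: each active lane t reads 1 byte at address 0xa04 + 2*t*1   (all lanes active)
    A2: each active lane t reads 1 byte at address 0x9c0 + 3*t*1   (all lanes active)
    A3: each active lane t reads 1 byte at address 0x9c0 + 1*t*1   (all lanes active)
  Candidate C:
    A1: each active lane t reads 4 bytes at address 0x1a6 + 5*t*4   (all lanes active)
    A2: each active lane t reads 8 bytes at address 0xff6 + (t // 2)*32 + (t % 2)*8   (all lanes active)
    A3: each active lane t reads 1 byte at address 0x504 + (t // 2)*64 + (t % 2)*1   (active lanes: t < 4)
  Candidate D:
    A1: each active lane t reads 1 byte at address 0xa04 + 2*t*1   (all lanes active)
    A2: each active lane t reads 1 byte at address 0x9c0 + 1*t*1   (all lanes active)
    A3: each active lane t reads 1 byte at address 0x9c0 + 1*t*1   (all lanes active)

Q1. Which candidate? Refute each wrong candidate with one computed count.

A: A1 gives 4 transactions, not 2
B: A2 gives 2 transactions, not 1
C: A1 gives 11 transactions, not 2
D: all counts match (2,1,1)

Answer: D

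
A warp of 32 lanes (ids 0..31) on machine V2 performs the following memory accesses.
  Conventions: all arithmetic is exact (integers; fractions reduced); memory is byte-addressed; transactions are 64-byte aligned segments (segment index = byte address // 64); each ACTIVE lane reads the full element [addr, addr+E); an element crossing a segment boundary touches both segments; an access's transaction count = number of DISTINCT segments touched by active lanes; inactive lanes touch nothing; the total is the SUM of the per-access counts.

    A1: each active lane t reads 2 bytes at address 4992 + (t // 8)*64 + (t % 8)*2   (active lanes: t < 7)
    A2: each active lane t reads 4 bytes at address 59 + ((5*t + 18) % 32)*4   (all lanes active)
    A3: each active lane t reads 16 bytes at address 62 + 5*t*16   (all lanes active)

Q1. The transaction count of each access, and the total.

A1: 1 transaction
A2: 3 transactions
A3: 40 transactions

Answer: 1,3,40; total 44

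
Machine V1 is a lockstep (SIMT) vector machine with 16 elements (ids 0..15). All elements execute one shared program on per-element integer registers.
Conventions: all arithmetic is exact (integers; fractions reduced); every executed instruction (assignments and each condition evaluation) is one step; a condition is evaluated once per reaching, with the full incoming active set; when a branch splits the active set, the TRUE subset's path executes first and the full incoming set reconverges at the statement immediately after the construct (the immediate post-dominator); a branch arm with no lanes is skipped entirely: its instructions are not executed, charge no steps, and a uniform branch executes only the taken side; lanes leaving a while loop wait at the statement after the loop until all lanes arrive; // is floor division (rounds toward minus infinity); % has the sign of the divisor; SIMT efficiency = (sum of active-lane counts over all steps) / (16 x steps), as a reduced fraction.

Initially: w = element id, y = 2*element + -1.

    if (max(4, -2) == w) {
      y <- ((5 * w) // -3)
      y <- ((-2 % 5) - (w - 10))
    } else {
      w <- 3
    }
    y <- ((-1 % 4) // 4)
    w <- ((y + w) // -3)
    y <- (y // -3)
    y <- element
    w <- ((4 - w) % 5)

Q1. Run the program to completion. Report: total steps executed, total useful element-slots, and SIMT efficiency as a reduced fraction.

Answer: 9 steps, 113 useful, 113/144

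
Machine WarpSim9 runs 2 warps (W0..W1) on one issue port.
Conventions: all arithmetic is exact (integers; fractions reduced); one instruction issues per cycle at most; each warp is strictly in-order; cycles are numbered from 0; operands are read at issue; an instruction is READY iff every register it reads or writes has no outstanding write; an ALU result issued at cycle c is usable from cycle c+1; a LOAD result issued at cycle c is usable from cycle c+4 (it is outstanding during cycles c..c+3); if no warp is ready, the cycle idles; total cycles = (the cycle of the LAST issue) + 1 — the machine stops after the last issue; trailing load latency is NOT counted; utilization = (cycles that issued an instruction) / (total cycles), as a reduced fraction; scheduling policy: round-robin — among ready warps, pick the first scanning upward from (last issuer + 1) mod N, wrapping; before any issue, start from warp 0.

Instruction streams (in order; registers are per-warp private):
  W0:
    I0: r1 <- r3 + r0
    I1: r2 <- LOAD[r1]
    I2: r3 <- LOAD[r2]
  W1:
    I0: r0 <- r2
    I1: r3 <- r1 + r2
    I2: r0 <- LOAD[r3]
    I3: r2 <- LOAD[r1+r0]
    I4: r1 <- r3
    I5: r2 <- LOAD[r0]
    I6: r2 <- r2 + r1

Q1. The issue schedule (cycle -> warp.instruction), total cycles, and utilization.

cycle 0: W0.I0
cycle 1: W1.I0
cycle 2: W0.I1
cycle 3: W1.I1
cycle 4: W1.I2
cycle 5: idle
cycle 6: W0.I2
cycle 7: idle
cycle 8: W1.I3
cycle 9: W1.I4
cycle 10: idle
cycle 11: idle
cycle 12: W1.I5
cycle 13: idle
cycle 14: idle
cycle 15: idle
cycle 16: W1.I6

Answer: 17 cycles, utilization 10/17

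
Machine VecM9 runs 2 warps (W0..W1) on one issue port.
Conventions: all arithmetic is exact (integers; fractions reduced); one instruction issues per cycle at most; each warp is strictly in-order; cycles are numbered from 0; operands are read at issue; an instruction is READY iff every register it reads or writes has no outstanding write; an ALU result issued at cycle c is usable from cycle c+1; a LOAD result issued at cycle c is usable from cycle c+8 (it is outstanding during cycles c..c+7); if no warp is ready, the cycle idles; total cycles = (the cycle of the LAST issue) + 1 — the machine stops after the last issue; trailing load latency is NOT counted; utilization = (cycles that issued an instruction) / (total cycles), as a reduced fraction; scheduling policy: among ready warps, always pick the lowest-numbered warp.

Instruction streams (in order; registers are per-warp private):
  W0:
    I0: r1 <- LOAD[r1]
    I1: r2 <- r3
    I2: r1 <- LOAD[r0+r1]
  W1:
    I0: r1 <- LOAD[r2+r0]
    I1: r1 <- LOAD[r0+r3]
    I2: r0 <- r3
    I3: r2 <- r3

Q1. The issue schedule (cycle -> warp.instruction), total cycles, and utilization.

cycle 0: W0.I0
cycle 1: W0.I1
cycle 2: W1.I0
cycle 3: idle
cycle 4: idle
cycle 5: idle
cycle 6: idle
cycle 7: idle
cycle 8: W0.I2
cycle 9: idle
cycle 10: W1.I1
cycle 11: W1.I2
cycle 12: W1.I3

Answer: 13 cycles, utilization 7/13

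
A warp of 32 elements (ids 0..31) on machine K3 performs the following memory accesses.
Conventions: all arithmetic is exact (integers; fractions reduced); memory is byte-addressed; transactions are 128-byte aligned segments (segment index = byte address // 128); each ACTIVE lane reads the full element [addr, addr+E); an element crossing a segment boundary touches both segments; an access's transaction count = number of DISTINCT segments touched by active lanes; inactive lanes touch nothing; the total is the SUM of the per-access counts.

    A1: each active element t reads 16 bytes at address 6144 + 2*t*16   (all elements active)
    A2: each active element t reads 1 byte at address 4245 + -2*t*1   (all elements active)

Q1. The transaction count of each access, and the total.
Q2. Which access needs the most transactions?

A1: 8 transactions
A2: 2 transactions

Answer: 8,2; total 10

Answer: A1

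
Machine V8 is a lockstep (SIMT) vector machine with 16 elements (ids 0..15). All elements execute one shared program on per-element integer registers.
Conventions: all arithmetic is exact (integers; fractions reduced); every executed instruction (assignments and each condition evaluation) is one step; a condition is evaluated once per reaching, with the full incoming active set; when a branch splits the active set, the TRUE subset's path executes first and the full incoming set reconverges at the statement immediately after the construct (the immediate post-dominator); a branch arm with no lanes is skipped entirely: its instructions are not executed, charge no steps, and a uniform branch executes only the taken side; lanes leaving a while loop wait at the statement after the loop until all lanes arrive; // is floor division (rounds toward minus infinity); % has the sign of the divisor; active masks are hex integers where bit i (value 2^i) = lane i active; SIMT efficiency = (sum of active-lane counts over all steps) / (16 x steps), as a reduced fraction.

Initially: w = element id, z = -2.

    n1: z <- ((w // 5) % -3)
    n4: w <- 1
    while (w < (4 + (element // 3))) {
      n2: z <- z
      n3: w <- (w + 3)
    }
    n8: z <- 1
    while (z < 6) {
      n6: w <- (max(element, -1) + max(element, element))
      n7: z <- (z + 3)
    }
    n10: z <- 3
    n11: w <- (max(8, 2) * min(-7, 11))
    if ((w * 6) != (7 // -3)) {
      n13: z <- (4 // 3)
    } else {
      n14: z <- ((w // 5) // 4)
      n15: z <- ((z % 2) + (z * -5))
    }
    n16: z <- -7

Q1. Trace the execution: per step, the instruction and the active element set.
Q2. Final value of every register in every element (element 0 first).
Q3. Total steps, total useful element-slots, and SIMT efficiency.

step 0: z <- ((w // 5) % -3)         0xffff
step 1: w <- 1                       0xffff
step 2: eval (w < (4 + (element // 3))) 0xffff
step 3: z <- z                       0xffff
step 4: w <- (w + 3)                 0xffff
step 5: eval (w < (4 + (element // 3))) 0xffff
step 6: z <- z                       0xfff8
step 7: w <- (w + 3)                 0xfff8
step 8: eval (w < (4 + (element // 3))) 0xfff8
step 9: z <- z                       0xf000
step 10: w <- (w + 3)                 0xf000
step 11: eval (w < (4 + (element // 3))) 0xf000
step 12: z <- 1                       0xffff
step 13: eval (z < 6)                 0xffff
step 14: w <- (max(element, -1) + max(element, element)) 0xffff
step 15: z <- (z + 3)                 0xffff
step 16: eval (z < 6)                 0xffff
step 17: w <- (max(element, -1) + max(element, element)) 0xffff
step 18: z <- (z + 3)                 0xffff
step 19: eval (z < 6)                 0xffff
step 20: z <- 3                       0xffff
step 21: w <- (max(8, 2) * min(-7, 11)) 0xffff
step 22: eval ((w * 6) != (7 // -3))  0xffff
step 23: z <- (4 // 3)                0xffff
step 24: z <- -7                      0xffff

Answer: 25 steps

w: -56,-56,-56,-56,-56,-56,-56,-56,-56,-56,-56,-56,-56,-56,-56,-56
z: -7,-7,-7,-7,-7,-7,-7,-7,-7,-7,-7,-7,-7,-7,-7,-7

steps = 25; useful = 355; efficiency = 355/400 = 71/80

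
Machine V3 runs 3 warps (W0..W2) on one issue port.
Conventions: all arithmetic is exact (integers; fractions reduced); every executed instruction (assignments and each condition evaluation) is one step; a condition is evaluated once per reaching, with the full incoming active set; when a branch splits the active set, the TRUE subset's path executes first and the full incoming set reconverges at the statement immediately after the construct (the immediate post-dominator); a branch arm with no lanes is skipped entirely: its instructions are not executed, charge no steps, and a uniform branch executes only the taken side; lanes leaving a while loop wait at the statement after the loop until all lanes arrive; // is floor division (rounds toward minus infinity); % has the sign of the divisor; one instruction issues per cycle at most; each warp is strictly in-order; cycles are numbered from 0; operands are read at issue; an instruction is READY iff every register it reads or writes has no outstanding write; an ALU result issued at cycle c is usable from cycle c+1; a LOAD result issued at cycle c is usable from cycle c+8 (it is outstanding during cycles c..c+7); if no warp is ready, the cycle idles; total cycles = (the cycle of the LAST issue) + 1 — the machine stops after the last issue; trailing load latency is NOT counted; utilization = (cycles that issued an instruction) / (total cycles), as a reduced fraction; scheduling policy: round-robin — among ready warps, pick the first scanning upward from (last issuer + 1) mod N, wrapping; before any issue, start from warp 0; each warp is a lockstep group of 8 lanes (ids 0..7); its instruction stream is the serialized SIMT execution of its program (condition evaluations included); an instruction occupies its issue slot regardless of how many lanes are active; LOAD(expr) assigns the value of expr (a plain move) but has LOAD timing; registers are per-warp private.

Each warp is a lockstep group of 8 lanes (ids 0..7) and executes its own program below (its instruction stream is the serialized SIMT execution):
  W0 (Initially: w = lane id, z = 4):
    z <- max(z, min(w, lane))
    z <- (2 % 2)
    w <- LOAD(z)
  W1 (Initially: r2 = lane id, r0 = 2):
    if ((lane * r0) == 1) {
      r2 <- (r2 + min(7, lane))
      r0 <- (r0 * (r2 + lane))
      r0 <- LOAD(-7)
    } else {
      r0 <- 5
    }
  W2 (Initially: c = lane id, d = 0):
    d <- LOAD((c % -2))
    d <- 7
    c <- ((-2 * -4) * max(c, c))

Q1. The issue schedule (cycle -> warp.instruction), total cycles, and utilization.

cycle 0: W0.I0
cycle 1: W1.I0
cycle 2: W2.I0
cycle 3: W0.I1
cycle 4: W1.I1
cycle 5: W0.I2
cycle 6: idle
cycle 7: idle
cycle 8: idle
cycle 9: idle
cycle 10: W2.I1
cycle 11: W2.I2

Answer: 12 cycles, utilization 2/3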